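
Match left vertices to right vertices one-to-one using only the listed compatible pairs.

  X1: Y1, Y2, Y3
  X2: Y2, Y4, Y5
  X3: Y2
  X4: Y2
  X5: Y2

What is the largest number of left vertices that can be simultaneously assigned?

Unit-capacity flow: source→left, listed edges, right→sink; max matching = max flow.
Augmenting path X1→Y1 (+1); matched 1.
Augmenting path X2→Y2 (+1); matched 2.
Augmenting path X3→Y2→X2→Y4 (+1); matched 3.
No augmenting path remains; maximum matching = 3.
König certificate: {X1, X2, Y2} is a vertex cover of size 3 (every listed pair touches it), so no matching can be larger.

3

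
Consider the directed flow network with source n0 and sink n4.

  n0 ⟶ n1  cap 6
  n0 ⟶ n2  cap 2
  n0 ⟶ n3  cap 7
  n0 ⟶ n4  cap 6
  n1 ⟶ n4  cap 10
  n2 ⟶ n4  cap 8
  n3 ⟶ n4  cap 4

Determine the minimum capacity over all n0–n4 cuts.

18

Augment n0→n4: bottleneck 6, flow now 6.
Augment n0→n1→n4: bottleneck 6, flow now 12.
Augment n0→n2→n4: bottleneck 2, flow now 14.
Augment n0→n3→n4: bottleneck 4, flow now 18.
No augmenting path remains; maximum flow = 18.
By max-flow min-cut, the minimum cut capacity equals the max flow.
In the residual graph, reachable from n0: {n0, n3}.
Min-cut edges: n0→n1 (6), n0→n2 (2), n0→n4 (6), n3→n4 (4); capacity 6 + 2 + 6 + 4 = 18.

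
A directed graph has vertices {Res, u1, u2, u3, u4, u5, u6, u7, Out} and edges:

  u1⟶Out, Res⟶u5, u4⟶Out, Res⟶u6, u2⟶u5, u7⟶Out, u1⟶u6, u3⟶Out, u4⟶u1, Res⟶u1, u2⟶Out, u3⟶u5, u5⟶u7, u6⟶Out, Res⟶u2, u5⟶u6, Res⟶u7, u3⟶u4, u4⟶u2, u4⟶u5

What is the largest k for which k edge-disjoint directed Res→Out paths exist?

4

Assign every edge capacity 1; by Menger, the answer equals the max flow.
Path Res→u1→Out (+1); total 1.
Path Res→u2→Out (+1); total 2.
Path Res→u6→Out (+1); total 3.
Path Res→u7→Out (+1); total 4.
No residual Res→Out path; max flow = 4.
Certifying cut of size 4: {Res→u1, Res→u2, u6→Out, u7→Out}.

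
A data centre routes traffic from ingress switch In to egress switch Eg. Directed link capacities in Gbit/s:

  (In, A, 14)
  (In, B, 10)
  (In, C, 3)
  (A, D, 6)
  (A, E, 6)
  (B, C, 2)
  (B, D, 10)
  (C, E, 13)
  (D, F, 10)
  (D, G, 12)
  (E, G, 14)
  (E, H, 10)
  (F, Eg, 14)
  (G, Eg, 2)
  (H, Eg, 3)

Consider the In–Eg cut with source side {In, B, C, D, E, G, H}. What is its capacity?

29

Edges leaving {In, B, C, D, E, G, H}: In→A (14), D→F (10), G→Eg (2), H→Eg (3).
Cut capacity = 14 + 10 + 2 + 3 = 29.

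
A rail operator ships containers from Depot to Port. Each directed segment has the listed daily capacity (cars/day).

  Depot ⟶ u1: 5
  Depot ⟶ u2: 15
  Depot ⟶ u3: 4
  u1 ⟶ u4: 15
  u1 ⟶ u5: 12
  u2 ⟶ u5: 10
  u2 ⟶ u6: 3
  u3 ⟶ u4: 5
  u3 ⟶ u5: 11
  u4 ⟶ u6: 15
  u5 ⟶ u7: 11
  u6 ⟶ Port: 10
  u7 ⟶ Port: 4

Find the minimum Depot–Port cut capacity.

Augment Depot→u2→u6→Port: bottleneck 3, flow now 3.
Augment Depot→u1→u4→u6→Port: bottleneck 5, flow now 8.
Augment Depot→u2→u5→u7→Port: bottleneck 4, flow now 12.
Augment Depot→u3→u4→u6→Port: bottleneck 2, flow now 14.
No augmenting path remains; maximum flow = 14.
By max-flow min-cut, the minimum cut capacity equals the max flow.
In the residual graph, reachable from Depot: {Depot, u1, u2, u3, u4, u5, u6, u7}.
Min-cut edges: u6→Port (10), u7→Port (4); capacity 10 + 4 = 14.

14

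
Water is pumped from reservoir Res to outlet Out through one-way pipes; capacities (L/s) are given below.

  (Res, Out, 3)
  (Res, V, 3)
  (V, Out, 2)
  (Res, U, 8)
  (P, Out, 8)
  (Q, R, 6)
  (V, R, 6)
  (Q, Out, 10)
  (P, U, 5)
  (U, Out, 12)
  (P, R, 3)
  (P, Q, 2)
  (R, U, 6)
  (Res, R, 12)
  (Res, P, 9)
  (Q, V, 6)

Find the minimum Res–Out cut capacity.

26

Augment Res→Out: bottleneck 3, flow now 3.
Augment Res→P→Out: bottleneck 8, flow now 11.
Augment Res→U→Out: bottleneck 8, flow now 19.
Augment Res→V→Out: bottleneck 2, flow now 21.
Augment Res→P→Q→Out: bottleneck 1, flow now 22.
Augment Res→R→U→Out: bottleneck 4, flow now 26.
No augmenting path remains; maximum flow = 26.
By max-flow min-cut, the minimum cut capacity equals the max flow.
In the residual graph, reachable from Res: {Res, R, U, V}.
Min-cut edges: Res→P (9), Res→Out (3), U→Out (12), V→Out (2); capacity 9 + 3 + 12 + 2 = 26.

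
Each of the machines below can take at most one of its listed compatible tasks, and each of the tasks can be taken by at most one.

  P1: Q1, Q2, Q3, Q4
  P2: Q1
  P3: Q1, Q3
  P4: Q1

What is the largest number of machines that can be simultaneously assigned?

Unit-capacity flow: source→left, listed edges, right→sink; max matching = max flow.
Augmenting path P1→Q1 (+1); matched 1.
Augmenting path P3→Q3 (+1); matched 2.
Augmenting path P2→Q1→P1→Q2 (+1); matched 3.
No augmenting path remains; maximum matching = 3.
König certificate: {P1, P3, Q1} is a vertex cover of size 3 (every listed pair touches it), so no matching can be larger.

3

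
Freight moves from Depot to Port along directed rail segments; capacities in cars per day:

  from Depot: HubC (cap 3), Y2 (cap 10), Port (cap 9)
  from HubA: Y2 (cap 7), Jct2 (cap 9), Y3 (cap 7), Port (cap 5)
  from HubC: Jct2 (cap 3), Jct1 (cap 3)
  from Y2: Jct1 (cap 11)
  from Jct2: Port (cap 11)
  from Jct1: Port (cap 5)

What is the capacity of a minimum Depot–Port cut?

17

Augment Depot→Port: bottleneck 9, flow now 9.
Augment Depot→HubC→Jct2→Port: bottleneck 3, flow now 12.
Augment Depot→Y2→Jct1→Port: bottleneck 5, flow now 17.
No augmenting path remains; maximum flow = 17.
By max-flow min-cut, the minimum cut capacity equals the max flow.
In the residual graph, reachable from Depot: {Depot, Y2, Jct1}.
Min-cut edges: Depot→HubC (3), Depot→Port (9), Jct1→Port (5); capacity 3 + 9 + 5 = 17.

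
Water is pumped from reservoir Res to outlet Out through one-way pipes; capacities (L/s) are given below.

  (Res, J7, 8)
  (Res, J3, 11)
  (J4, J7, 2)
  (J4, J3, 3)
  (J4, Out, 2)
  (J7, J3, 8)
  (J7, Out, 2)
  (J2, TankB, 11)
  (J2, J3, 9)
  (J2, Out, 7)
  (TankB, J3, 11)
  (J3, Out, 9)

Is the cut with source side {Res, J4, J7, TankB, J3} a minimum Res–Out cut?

No — its capacity is 13, but the minimum cut has capacity 11.

Given cut capacity: 2 + 2 + 9 = 13.
Augment Res→J7→Out: bottleneck 2, flow now 2.
Augment Res→J3→Out: bottleneck 9, flow now 11.
No augmenting path remains; maximum flow = 11.
In the residual graph, reachable from Res: {Res, J7, J3}.
Min-cut edges: J7→Out (2), J3→Out (9); capacity 2 + 9 = 11.
Cut capacity 13 exceeds the max flow 11, so it is not minimum.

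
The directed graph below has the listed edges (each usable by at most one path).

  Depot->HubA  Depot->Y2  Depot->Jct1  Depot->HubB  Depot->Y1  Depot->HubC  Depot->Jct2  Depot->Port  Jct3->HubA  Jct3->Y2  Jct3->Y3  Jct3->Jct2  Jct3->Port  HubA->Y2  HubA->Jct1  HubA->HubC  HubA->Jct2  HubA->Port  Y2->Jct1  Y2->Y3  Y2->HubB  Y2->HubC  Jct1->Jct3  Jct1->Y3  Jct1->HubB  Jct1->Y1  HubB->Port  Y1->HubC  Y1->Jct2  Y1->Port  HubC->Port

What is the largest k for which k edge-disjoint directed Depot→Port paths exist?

Assign every edge capacity 1; by Menger, the answer equals the max flow.
Path Depot→Port (+1); total 1.
Path Depot→HubA→Port (+1); total 2.
Path Depot→HubB→Port (+1); total 3.
Path Depot→Y1→Port (+1); total 4.
Path Depot→HubC→Port (+1); total 5.
Path Depot→Jct1→Jct3→Port (+1); total 6.
No residual Depot→Port path; max flow = 6.
Certifying cut of size 6: {Depot→HubA, Depot→Port, HubB→Port, HubC→Port, Jct1→Jct3, Y1→Port}.

6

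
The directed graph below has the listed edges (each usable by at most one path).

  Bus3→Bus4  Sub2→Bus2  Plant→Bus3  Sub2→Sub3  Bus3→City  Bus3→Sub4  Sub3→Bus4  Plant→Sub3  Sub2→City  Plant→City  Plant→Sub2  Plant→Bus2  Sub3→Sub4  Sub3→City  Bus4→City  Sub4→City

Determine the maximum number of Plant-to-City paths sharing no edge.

Assign every edge capacity 1; by Menger, the answer equals the max flow.
Path Plant→City (+1); total 1.
Path Plant→Sub2→City (+1); total 2.
Path Plant→Bus3→City (+1); total 3.
Path Plant→Sub3→City (+1); total 4.
No residual Plant→City path; max flow = 4.
Certifying cut of size 4: {Plant→Bus3, Plant→City, Plant→Sub2, Plant→Sub3}.

4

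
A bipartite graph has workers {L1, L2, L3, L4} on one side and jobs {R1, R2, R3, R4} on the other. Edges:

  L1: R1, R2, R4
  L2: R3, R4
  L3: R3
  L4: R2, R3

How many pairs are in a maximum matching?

Unit-capacity flow: source→left, listed edges, right→sink; max matching = max flow.
Augmenting path L1→R1 (+1); matched 1.
Augmenting path L2→R3 (+1); matched 2.
Augmenting path L4→R2 (+1); matched 3.
Augmenting path L3→R3→L2→R4 (+1); matched 4.
No augmenting path remains; maximum matching = 4.
König certificate: {L1, L2, L3, L4} is a vertex cover of size 4 (every listed pair touches it), so no matching can be larger.

4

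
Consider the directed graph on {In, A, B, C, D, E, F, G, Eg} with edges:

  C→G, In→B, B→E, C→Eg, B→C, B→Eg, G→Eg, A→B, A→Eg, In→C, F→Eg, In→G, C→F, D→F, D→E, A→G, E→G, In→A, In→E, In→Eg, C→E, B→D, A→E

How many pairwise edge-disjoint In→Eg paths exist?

Assign every edge capacity 1; by Menger, the answer equals the max flow.
Path In→Eg (+1); total 1.
Path In→A→Eg (+1); total 2.
Path In→B→Eg (+1); total 3.
Path In→C→Eg (+1); total 4.
Path In→G→Eg (+1); total 5.
No residual In→Eg path; max flow = 5.
Certifying cut of size 5: {G→Eg, In→A, In→B, In→C, In→Eg}.

5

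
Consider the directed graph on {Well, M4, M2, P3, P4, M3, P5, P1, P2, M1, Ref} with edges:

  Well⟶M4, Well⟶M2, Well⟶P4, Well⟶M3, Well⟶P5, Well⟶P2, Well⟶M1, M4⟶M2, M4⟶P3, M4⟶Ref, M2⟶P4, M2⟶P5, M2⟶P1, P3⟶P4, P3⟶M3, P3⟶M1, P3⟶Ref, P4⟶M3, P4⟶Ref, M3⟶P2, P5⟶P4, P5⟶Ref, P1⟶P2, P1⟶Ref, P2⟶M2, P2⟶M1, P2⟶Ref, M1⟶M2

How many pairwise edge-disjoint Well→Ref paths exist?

5

Assign every edge capacity 1; by Menger, the answer equals the max flow.
Path Well→M4→Ref (+1); total 1.
Path Well→P4→Ref (+1); total 2.
Path Well→P5→Ref (+1); total 3.
Path Well→P2→Ref (+1); total 4.
Path Well→M2→P1→Ref (+1); total 5.
No residual Well→Ref path; max flow = 5.
Certifying cut of size 5: {M2→P1, P2→Ref, P4→Ref, P5→Ref, Well→M4}.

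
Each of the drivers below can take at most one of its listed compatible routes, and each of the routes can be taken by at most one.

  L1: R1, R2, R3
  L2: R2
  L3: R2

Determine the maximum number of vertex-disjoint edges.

2

Unit-capacity flow: source→left, listed edges, right→sink; max matching = max flow.
Augmenting path L1→R1 (+1); matched 1.
Augmenting path L2→R2 (+1); matched 2.
No augmenting path remains; maximum matching = 2.
König certificate: {L1, R2} is a vertex cover of size 2 (every listed pair touches it), so no matching can be larger.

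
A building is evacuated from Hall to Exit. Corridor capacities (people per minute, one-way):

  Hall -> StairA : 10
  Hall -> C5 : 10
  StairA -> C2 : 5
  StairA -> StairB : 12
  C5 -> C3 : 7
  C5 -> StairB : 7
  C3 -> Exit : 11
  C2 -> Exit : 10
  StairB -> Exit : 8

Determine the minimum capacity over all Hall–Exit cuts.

20

Augment Hall→StairA→C2→Exit: bottleneck 5, flow now 5.
Augment Hall→StairA→StairB→Exit: bottleneck 5, flow now 10.
Augment Hall→C5→C3→Exit: bottleneck 7, flow now 17.
Augment Hall→C5→StairB→Exit: bottleneck 3, flow now 20.
No augmenting path remains; maximum flow = 20.
By max-flow min-cut, the minimum cut capacity equals the max flow.
In the residual graph, reachable from Hall: {Hall}.
Min-cut edges: Hall→StairA (10), Hall→C5 (10); capacity 10 + 10 = 20.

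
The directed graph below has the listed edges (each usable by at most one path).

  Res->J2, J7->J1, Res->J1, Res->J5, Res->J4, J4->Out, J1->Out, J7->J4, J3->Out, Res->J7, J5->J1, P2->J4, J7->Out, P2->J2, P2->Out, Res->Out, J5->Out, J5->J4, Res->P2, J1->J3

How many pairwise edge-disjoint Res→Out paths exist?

Assign every edge capacity 1; by Menger, the answer equals the max flow.
Path Res→Out (+1); total 1.
Path Res→J5→Out (+1); total 2.
Path Res→P2→Out (+1); total 3.
Path Res→J7→Out (+1); total 4.
Path Res→J4→Out (+1); total 5.
Path Res→J1→Out (+1); total 6.
No residual Res→Out path; max flow = 6.
Certifying cut of size 6: {Res→J1, Res→J4, Res→J5, Res→J7, Res→Out, Res→P2}.

6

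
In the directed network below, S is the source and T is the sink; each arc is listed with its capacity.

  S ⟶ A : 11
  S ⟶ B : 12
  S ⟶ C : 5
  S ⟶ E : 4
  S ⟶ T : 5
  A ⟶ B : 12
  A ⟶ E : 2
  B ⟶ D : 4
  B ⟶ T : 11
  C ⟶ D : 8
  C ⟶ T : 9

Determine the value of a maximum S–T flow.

Augment S→T: bottleneck 5, flow now 5.
Augment S→B→T: bottleneck 11, flow now 16.
Augment S→C→T: bottleneck 5, flow now 21.
No augmenting path remains; maximum flow = 21.
In the residual graph, reachable from S: {S, A, B, D, E}.
Min-cut edges: S→C (5), S→T (5), B→T (11); capacity 5 + 5 + 11 = 21.
This cut is saturated, so no flow can exceed 21.

21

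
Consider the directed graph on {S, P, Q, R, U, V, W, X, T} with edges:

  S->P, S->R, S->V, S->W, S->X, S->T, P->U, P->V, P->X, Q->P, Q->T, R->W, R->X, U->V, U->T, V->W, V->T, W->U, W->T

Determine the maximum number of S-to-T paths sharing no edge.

4

Assign every edge capacity 1; by Menger, the answer equals the max flow.
Path S→T (+1); total 1.
Path S→V→T (+1); total 2.
Path S→W→T (+1); total 3.
Path S→P→U→T (+1); total 4.
No residual S→T path; max flow = 4.
Certifying cut of size 4: {S→T, U→T, V→T, W→T}.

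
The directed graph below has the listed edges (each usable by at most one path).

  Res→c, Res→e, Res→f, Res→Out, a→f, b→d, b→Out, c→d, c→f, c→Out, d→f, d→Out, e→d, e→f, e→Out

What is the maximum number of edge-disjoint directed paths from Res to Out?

Assign every edge capacity 1; by Menger, the answer equals the max flow.
Path Res→Out (+1); total 1.
Path Res→c→Out (+1); total 2.
Path Res→e→Out (+1); total 3.
No residual Res→Out path; max flow = 3.
Certifying cut of size 3: {Res→Out, Res→c, Res→e}.

3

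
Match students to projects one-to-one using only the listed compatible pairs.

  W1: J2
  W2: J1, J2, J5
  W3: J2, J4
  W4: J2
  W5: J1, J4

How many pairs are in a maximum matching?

Unit-capacity flow: source→left, listed edges, right→sink; max matching = max flow.
Augmenting path W1→J2 (+1); matched 1.
Augmenting path W2→J1 (+1); matched 2.
Augmenting path W3→J4 (+1); matched 3.
Augmenting path W5→J1→W2→J5 (+1); matched 4.
No augmenting path remains; maximum matching = 4.
König certificate: {W2, W3, W5, J2} is a vertex cover of size 4 (every listed pair touches it), so no matching can be larger.

4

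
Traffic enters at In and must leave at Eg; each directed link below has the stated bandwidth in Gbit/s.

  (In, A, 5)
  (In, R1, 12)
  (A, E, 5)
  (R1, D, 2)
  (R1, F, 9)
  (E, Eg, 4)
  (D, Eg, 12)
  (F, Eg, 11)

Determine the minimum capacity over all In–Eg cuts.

Augment In→A→E→Eg: bottleneck 4, flow now 4.
Augment In→R1→D→Eg: bottleneck 2, flow now 6.
Augment In→R1→F→Eg: bottleneck 9, flow now 15.
No augmenting path remains; maximum flow = 15.
By max-flow min-cut, the minimum cut capacity equals the max flow.
In the residual graph, reachable from In: {In, A, R1, E}.
Min-cut edges: R1→D (2), R1→F (9), E→Eg (4); capacity 2 + 9 + 4 = 15.

15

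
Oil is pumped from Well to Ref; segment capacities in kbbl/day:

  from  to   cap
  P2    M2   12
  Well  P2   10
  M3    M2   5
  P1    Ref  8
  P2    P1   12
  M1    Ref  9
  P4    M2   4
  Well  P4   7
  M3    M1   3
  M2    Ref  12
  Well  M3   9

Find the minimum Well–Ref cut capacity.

Augment Well→P4→M2→Ref: bottleneck 4, flow now 4.
Augment Well→P2→P1→Ref: bottleneck 8, flow now 12.
Augment Well→P2→M2→Ref: bottleneck 2, flow now 14.
Augment Well→M3→M1→Ref: bottleneck 3, flow now 17.
Augment Well→M3→M2→Ref: bottleneck 5, flow now 22.
No augmenting path remains; maximum flow = 22.
By max-flow min-cut, the minimum cut capacity equals the max flow.
In the residual graph, reachable from Well: {Well, P4, M3}.
Min-cut edges: Well→P2 (10), P4→M2 (4), M3→M1 (3), M3→M2 (5); capacity 10 + 4 + 3 + 5 = 22.

22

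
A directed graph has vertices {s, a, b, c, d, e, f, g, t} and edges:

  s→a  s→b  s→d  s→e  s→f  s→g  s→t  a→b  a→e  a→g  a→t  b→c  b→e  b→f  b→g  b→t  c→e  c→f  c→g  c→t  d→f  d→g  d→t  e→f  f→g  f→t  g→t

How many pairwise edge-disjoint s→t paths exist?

6

Assign every edge capacity 1; by Menger, the answer equals the max flow.
Path s→t (+1); total 1.
Path s→a→t (+1); total 2.
Path s→b→t (+1); total 3.
Path s→d→t (+1); total 4.
Path s→f→t (+1); total 5.
Path s→g→t (+1); total 6.
No residual s→t path; max flow = 6.
Certifying cut of size 6: {f→t, g→t, s→a, s→b, s→d, s→t}.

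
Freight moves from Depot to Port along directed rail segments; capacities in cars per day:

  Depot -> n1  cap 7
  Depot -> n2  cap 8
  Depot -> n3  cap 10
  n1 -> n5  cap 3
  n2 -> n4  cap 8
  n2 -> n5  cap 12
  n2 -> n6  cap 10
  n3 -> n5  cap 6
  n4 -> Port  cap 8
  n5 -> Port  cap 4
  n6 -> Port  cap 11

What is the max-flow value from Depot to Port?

12

Augment Depot→n1→n5→Port: bottleneck 3, flow now 3.
Augment Depot→n2→n4→Port: bottleneck 8, flow now 11.
Augment Depot→n3→n5→Port: bottleneck 1, flow now 12.
No augmenting path remains; maximum flow = 12.
In the residual graph, reachable from Depot: {Depot, n1, n3, n5}.
Min-cut edges: Depot→n2 (8), n5→Port (4); capacity 8 + 4 = 12.
This cut is saturated, so no flow can exceed 12.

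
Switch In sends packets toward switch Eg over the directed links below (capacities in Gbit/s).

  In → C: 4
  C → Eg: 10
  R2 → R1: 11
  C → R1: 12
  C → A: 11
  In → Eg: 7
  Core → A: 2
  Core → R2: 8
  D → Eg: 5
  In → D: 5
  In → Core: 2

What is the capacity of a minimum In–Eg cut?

Augment In→Eg: bottleneck 7, flow now 7.
Augment In→D→Eg: bottleneck 5, flow now 12.
Augment In→C→Eg: bottleneck 4, flow now 16.
No augmenting path remains; maximum flow = 16.
By max-flow min-cut, the minimum cut capacity equals the max flow.
In the residual graph, reachable from In: {In, Core, R2, R1, A}.
Min-cut edges: In→D (5), In→C (4), In→Eg (7); capacity 5 + 4 + 7 = 16.

16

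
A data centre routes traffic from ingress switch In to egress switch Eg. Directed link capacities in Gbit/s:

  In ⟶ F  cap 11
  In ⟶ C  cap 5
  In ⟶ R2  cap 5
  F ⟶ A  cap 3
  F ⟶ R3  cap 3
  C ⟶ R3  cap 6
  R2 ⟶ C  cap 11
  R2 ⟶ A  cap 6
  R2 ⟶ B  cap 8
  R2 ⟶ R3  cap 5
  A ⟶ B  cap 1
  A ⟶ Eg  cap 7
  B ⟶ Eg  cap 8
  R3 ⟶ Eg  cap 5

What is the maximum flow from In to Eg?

13

Augment In→F→A→Eg: bottleneck 3, flow now 3.
Augment In→F→R3→Eg: bottleneck 3, flow now 6.
Augment In→C→R3→Eg: bottleneck 2, flow now 8.
Augment In→R2→A→Eg: bottleneck 4, flow now 12.
Augment In→R2→B→Eg: bottleneck 1, flow now 13.
No augmenting path remains; maximum flow = 13.
In the residual graph, reachable from In: {In, F, C, R3}.
Min-cut edges: In→R2 (5), F→A (3), R3→Eg (5); capacity 5 + 3 + 5 = 13.
This cut is saturated, so no flow can exceed 13.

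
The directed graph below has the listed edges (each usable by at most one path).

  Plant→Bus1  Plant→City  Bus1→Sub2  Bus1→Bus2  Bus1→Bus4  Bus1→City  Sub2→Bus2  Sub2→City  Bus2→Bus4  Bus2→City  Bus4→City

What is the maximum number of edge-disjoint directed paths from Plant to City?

2

Assign every edge capacity 1; by Menger, the answer equals the max flow.
Path Plant→City (+1); total 1.
Path Plant→Bus1→City (+1); total 2.
No residual Plant→City path; max flow = 2.
Certifying cut of size 2: {Plant→Bus1, Plant→City}.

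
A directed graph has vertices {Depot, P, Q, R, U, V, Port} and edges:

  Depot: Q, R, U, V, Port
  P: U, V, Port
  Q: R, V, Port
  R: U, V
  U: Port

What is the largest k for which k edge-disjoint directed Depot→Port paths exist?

Assign every edge capacity 1; by Menger, the answer equals the max flow.
Path Depot→Port (+1); total 1.
Path Depot→Q→Port (+1); total 2.
Path Depot→U→Port (+1); total 3.
No residual Depot→Port path; max flow = 3.
Certifying cut of size 3: {Depot→Port, Depot→Q, U→Port}.

3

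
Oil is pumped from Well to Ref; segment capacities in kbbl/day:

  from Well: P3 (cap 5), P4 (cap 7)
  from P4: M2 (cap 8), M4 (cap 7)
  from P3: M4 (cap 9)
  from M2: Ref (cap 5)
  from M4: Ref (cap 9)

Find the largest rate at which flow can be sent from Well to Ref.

Augment Well→P4→M2→Ref: bottleneck 5, flow now 5.
Augment Well→P4→M4→Ref: bottleneck 2, flow now 7.
Augment Well→P3→M4→Ref: bottleneck 5, flow now 12.
No augmenting path remains; maximum flow = 12.
In the residual graph, reachable from Well: {Well}.
Min-cut edges: Well→P4 (7), Well→P3 (5); capacity 7 + 5 = 12.
This cut is saturated, so no flow can exceed 12.

12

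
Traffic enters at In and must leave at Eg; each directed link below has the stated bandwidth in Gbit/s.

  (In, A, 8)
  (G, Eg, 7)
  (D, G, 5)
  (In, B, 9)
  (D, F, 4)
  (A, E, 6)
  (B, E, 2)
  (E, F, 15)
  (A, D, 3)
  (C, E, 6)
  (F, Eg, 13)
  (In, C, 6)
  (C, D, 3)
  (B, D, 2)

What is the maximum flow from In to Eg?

Augment In→A→D→F→Eg: bottleneck 3, flow now 3.
Augment In→A→E→F→Eg: bottleneck 5, flow now 8.
Augment In→B→D→F→Eg: bottleneck 1, flow now 9.
Augment In→B→D→G→Eg: bottleneck 1, flow now 10.
Augment In→B→E→F→Eg: bottleneck 2, flow now 12.
Augment In→C→D→G→Eg: bottleneck 3, flow now 15.
Augment In→C→E→F→Eg: bottleneck 2, flow now 17.
Augment In→C→E→F→D→G→Eg: bottleneck 1, flow now 18. (uses reverse residual edge)
No augmenting path remains; maximum flow = 18.
In the residual graph, reachable from In: {In, B}.
Min-cut edges: In→A (8), In→C (6), B→D (2), B→E (2); capacity 8 + 6 + 2 + 2 = 18.
This cut is saturated, so no flow can exceed 18.

18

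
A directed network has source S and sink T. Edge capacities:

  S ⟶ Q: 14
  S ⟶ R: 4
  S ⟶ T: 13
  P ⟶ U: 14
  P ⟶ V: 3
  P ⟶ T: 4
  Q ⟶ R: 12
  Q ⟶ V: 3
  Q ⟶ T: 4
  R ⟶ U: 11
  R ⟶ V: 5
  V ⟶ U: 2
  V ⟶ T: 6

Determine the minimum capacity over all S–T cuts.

23

Augment S→T: bottleneck 13, flow now 13.
Augment S→Q→T: bottleneck 4, flow now 17.
Augment S→Q→V→T: bottleneck 3, flow now 20.
Augment S→R→V→T: bottleneck 3, flow now 23.
No augmenting path remains; maximum flow = 23.
By max-flow min-cut, the minimum cut capacity equals the max flow.
In the residual graph, reachable from S: {S, Q, R, U, V}.
Min-cut edges: S→T (13), Q→T (4), V→T (6); capacity 13 + 4 + 6 = 23.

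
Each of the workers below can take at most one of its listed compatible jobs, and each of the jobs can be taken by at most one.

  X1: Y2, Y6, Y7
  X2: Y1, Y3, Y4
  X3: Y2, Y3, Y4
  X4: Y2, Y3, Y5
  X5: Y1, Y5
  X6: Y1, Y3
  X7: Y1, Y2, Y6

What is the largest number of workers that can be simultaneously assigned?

7

Unit-capacity flow: source→left, listed edges, right→sink; max matching = max flow.
Augmenting path X1→Y2 (+1); matched 1.
Augmenting path X2→Y1 (+1); matched 2.
Augmenting path X3→Y3 (+1); matched 3.
Augmenting path X4→Y5 (+1); matched 4.
Augmenting path X7→Y6 (+1); matched 5.
Augmenting path X5→Y1→X2→Y4 (+1); matched 6.
Augmenting path X6→Y3→X3→Y2→X1→Y7 (+1); matched 7.
No augmenting path remains; maximum matching = 7.
König certificate: {X1, X2, X3, X4, X5, X6, X7} is a vertex cover of size 7 (every listed pair touches it), so no matching can be larger.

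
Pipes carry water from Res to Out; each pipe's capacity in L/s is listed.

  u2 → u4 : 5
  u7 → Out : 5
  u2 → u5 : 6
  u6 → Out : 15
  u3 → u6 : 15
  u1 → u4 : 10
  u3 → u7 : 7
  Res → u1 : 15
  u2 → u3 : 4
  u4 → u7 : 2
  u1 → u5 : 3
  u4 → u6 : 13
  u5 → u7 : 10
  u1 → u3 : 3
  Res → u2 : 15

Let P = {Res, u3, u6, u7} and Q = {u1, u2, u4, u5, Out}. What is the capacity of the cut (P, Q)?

50

Edges leaving {Res, u3, u6, u7}: Res→u1 (15), Res→u2 (15), u6→Out (15), u7→Out (5).
Cut capacity = 15 + 15 + 15 + 5 = 50.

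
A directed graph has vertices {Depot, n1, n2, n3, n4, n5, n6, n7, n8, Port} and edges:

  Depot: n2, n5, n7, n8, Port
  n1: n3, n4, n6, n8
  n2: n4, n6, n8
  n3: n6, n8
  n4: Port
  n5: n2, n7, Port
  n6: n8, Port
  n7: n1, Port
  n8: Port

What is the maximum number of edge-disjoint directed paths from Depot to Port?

5

Assign every edge capacity 1; by Menger, the answer equals the max flow.
Path Depot→Port (+1); total 1.
Path Depot→n5→Port (+1); total 2.
Path Depot→n7→Port (+1); total 3.
Path Depot→n8→Port (+1); total 4.
Path Depot→n2→n4→Port (+1); total 5.
No residual Depot→Port path; max flow = 5.
Certifying cut of size 5: {Depot→Port, Depot→n2, Depot→n5, Depot→n7, Depot→n8}.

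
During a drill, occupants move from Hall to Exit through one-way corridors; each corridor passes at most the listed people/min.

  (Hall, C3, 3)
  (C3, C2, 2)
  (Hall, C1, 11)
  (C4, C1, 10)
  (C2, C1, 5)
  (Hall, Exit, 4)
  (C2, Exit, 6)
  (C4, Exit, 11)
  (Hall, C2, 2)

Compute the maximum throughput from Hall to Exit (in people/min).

Augment Hall→Exit: bottleneck 4, flow now 4.
Augment Hall→C2→Exit: bottleneck 2, flow now 6.
Augment Hall→C3→C2→Exit: bottleneck 2, flow now 8.
No augmenting path remains; maximum flow = 8.
In the residual graph, reachable from Hall: {Hall, C3, C1}.
Min-cut edges: Hall→C2 (2), Hall→Exit (4), C3→C2 (2); capacity 2 + 4 + 2 = 8.
This cut is saturated, so no flow can exceed 8.

8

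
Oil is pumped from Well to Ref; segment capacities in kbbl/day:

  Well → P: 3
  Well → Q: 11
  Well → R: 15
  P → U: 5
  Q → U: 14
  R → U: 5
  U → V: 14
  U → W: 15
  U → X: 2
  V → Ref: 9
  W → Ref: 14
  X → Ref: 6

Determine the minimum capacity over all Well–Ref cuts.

Augment Well→P→U→V→Ref: bottleneck 3, flow now 3.
Augment Well→Q→U→V→Ref: bottleneck 6, flow now 9.
Augment Well→Q→U→W→Ref: bottleneck 5, flow now 14.
Augment Well→R→U→W→Ref: bottleneck 5, flow now 19.
No augmenting path remains; maximum flow = 19.
By max-flow min-cut, the minimum cut capacity equals the max flow.
In the residual graph, reachable from Well: {Well, R}.
Min-cut edges: Well→P (3), Well→Q (11), R→U (5); capacity 3 + 11 + 5 = 19.

19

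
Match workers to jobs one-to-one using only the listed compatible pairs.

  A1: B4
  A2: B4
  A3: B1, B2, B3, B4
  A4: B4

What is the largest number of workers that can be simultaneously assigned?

2

Unit-capacity flow: source→left, listed edges, right→sink; max matching = max flow.
Augmenting path A1→B4 (+1); matched 1.
Augmenting path A3→B1 (+1); matched 2.
No augmenting path remains; maximum matching = 2.
König certificate: {A3, B4} is a vertex cover of size 2 (every listed pair touches it), so no matching can be larger.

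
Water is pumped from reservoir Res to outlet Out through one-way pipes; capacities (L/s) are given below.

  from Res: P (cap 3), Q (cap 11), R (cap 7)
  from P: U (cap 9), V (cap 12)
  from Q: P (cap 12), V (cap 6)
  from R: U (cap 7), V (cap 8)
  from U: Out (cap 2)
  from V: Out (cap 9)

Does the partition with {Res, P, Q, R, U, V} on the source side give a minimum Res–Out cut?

Yes — it is a minimum cut (capacity 11).

Given cut capacity: 2 + 9 = 11.
Augment Res→P→U→Out: bottleneck 2, flow now 2.
Augment Res→P→V→Out: bottleneck 1, flow now 3.
Augment Res→Q→V→Out: bottleneck 6, flow now 9.
Augment Res→R→V→Out: bottleneck 2, flow now 11.
No augmenting path remains; maximum flow = 11.
Cut capacity 11 equals the max flow, so it is a minimum cut.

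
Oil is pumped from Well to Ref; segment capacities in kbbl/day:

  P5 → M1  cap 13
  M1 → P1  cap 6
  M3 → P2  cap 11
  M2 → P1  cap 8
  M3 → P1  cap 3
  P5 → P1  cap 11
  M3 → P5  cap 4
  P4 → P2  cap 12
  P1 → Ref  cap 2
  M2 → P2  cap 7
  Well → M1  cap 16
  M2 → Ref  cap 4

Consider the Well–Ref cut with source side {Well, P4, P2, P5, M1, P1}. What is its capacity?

Edges leaving {Well, P4, P2, P5, M1, P1}: P1→Ref (2).
Cut capacity = 2 = 2.

2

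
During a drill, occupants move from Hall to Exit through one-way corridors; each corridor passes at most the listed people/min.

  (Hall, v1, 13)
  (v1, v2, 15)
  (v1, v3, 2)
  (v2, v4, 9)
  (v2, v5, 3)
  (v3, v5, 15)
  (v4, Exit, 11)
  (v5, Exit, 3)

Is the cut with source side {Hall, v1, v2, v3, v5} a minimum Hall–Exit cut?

Given cut capacity: 9 + 3 = 12.
Augment Hall→v1→v2→v4→Exit: bottleneck 9, flow now 9.
Augment Hall→v1→v2→v5→Exit: bottleneck 3, flow now 12.
No augmenting path remains; maximum flow = 12.
Cut capacity 12 equals the max flow, so it is a minimum cut.

Yes — it is a minimum cut (capacity 12).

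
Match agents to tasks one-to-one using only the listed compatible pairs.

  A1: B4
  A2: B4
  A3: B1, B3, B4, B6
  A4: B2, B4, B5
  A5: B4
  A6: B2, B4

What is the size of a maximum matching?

4

Unit-capacity flow: source→left, listed edges, right→sink; max matching = max flow.
Augmenting path A1→B4 (+1); matched 1.
Augmenting path A3→B1 (+1); matched 2.
Augmenting path A4→B2 (+1); matched 3.
Augmenting path A6→B2→A4→B5 (+1); matched 4.
No augmenting path remains; maximum matching = 4.
König certificate: {A3, A4, A6, B4} is a vertex cover of size 4 (every listed pair touches it), so no matching can be larger.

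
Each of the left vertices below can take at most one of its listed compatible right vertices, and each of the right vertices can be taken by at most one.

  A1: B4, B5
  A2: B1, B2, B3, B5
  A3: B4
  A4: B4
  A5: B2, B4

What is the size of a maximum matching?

Unit-capacity flow: source→left, listed edges, right→sink; max matching = max flow.
Augmenting path A1→B4 (+1); matched 1.
Augmenting path A2→B1 (+1); matched 2.
Augmenting path A5→B2 (+1); matched 3.
Augmenting path A3→B4→A1→B5 (+1); matched 4.
No augmenting path remains; maximum matching = 4.
König certificate: {A1, A2, A5, B4} is a vertex cover of size 4 (every listed pair touches it), so no matching can be larger.

4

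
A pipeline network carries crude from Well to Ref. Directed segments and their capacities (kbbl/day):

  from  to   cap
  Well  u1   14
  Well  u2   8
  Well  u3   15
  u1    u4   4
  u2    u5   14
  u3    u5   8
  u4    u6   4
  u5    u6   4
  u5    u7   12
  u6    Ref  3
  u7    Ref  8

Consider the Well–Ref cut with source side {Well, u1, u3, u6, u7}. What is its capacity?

31

Edges leaving {Well, u1, u3, u6, u7}: Well→u2 (8), u1→u4 (4), u3→u5 (8), u6→Ref (3), u7→Ref (8).
Cut capacity = 8 + 4 + 8 + 3 + 8 = 31.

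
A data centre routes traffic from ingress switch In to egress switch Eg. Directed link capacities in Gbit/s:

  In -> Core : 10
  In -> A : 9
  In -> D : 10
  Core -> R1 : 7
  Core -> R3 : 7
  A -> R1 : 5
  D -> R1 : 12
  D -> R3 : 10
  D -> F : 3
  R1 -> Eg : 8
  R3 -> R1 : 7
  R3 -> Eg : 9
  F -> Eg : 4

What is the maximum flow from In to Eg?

Augment In→Core→R1→Eg: bottleneck 7, flow now 7.
Augment In→Core→R3→Eg: bottleneck 3, flow now 10.
Augment In→A→R1→Eg: bottleneck 1, flow now 11.
Augment In→D→R3→Eg: bottleneck 6, flow now 17.
Augment In→D→F→Eg: bottleneck 3, flow now 20.
No augmenting path remains; maximum flow = 20.
In the residual graph, reachable from In: {In, Core, A, D, R1, R3}.
Min-cut edges: D→F (3), R1→Eg (8), R3→Eg (9); capacity 3 + 8 + 9 = 20.
This cut is saturated, so no flow can exceed 20.

20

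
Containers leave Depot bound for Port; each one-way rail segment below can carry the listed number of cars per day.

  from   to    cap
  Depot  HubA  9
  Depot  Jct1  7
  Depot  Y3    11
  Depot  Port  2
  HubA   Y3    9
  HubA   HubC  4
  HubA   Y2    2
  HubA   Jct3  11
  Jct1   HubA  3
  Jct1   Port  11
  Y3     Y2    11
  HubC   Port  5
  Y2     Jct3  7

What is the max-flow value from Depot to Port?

Augment Depot→Port: bottleneck 2, flow now 2.
Augment Depot→Jct1→Port: bottleneck 7, flow now 9.
Augment Depot→HubA→HubC→Port: bottleneck 4, flow now 13.
No augmenting path remains; maximum flow = 13.
In the residual graph, reachable from Depot: {Depot, HubA, Y3, Y2, Jct3}.
Min-cut edges: Depot→Jct1 (7), Depot→Port (2), HubA→HubC (4); capacity 7 + 2 + 4 = 13.
This cut is saturated, so no flow can exceed 13.

13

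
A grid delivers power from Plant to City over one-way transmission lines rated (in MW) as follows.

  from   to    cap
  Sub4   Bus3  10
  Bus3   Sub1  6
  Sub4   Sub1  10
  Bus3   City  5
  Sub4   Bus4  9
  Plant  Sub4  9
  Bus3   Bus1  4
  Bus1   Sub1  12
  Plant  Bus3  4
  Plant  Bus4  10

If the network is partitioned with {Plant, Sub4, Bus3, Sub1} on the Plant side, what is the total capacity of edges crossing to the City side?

28

Edges leaving {Plant, Sub4, Bus3, Sub1}: Plant→Bus4 (10), Sub4→Bus4 (9), Bus3→Bus1 (4), Bus3→City (5).
Cut capacity = 10 + 9 + 4 + 5 = 28.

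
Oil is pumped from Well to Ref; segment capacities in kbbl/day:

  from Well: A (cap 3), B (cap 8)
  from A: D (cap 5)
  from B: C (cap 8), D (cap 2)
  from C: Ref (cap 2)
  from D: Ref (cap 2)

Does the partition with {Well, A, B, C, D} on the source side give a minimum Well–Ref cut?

Given cut capacity: 2 + 2 = 4.
Augment Well→A→D→Ref: bottleneck 2, flow now 2.
Augment Well→B→C→Ref: bottleneck 2, flow now 4.
No augmenting path remains; maximum flow = 4.
Cut capacity 4 equals the max flow, so it is a minimum cut.

Yes — it is a minimum cut (capacity 4).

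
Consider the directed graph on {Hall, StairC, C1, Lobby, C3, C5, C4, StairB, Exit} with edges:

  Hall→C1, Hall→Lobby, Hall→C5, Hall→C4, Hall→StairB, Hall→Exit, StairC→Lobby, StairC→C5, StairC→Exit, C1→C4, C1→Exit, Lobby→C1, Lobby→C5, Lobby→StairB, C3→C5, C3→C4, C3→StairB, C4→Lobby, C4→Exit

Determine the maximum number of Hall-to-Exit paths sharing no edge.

Assign every edge capacity 1; by Menger, the answer equals the max flow.
Path Hall→Exit (+1); total 1.
Path Hall→C1→Exit (+1); total 2.
Path Hall→C4→Exit (+1); total 3.
No residual Hall→Exit path; max flow = 3.
Certifying cut of size 3: {C1→Exit, C4→Exit, Hall→Exit}.

3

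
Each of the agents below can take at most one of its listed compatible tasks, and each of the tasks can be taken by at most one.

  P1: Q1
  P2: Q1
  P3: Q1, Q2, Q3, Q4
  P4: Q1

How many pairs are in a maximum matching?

Unit-capacity flow: source→left, listed edges, right→sink; max matching = max flow.
Augmenting path P1→Q1 (+1); matched 1.
Augmenting path P3→Q2 (+1); matched 2.
No augmenting path remains; maximum matching = 2.
König certificate: {P3, Q1} is a vertex cover of size 2 (every listed pair touches it), so no matching can be larger.

2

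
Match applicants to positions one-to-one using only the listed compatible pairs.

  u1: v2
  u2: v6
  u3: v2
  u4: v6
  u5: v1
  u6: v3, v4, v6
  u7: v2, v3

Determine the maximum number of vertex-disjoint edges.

Unit-capacity flow: source→left, listed edges, right→sink; max matching = max flow.
Augmenting path u1→v2 (+1); matched 1.
Augmenting path u2→v6 (+1); matched 2.
Augmenting path u5→v1 (+1); matched 3.
Augmenting path u6→v3 (+1); matched 4.
Augmenting path u7→v3→u6→v4 (+1); matched 5.
No augmenting path remains; maximum matching = 5.
König certificate: {u5, u6, u7, v2, v6} is a vertex cover of size 5 (every listed pair touches it), so no matching can be larger.

5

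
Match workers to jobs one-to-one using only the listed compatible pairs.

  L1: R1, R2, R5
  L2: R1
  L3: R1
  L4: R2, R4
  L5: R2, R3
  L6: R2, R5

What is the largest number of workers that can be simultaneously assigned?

5

Unit-capacity flow: source→left, listed edges, right→sink; max matching = max flow.
Augmenting path L1→R1 (+1); matched 1.
Augmenting path L4→R2 (+1); matched 2.
Augmenting path L5→R3 (+1); matched 3.
Augmenting path L6→R5 (+1); matched 4.
Augmenting path L2→R1→L1→R2→L4→R4 (+1); matched 5.
No augmenting path remains; maximum matching = 5.
König certificate: {L1, L4, L5, L6, R1} is a vertex cover of size 5 (every listed pair touches it), so no matching can be larger.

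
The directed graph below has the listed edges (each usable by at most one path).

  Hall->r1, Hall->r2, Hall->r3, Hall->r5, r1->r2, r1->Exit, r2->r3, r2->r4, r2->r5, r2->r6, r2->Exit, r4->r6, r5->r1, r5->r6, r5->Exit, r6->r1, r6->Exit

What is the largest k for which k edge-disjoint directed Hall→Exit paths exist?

3

Assign every edge capacity 1; by Menger, the answer equals the max flow.
Path Hall→r1→Exit (+1); total 1.
Path Hall→r2→Exit (+1); total 2.
Path Hall→r5→Exit (+1); total 3.
No residual Hall→Exit path; max flow = 3.
Certifying cut of size 3: {Hall→r1, Hall→r2, Hall→r5}.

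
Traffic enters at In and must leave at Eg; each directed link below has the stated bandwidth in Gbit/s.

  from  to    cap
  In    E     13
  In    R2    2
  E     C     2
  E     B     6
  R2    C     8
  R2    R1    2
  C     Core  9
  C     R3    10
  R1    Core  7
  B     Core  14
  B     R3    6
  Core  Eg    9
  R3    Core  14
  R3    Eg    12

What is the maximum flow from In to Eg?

10

Augment In→E→C→Core→Eg: bottleneck 2, flow now 2.
Augment In→E→B→Core→Eg: bottleneck 6, flow now 8.
Augment In→R2→C→Core→Eg: bottleneck 1, flow now 9.
Augment In→R2→C→R3→Eg: bottleneck 1, flow now 10.
No augmenting path remains; maximum flow = 10.
In the residual graph, reachable from In: {In, E}.
Min-cut edges: In→R2 (2), E→C (2), E→B (6); capacity 2 + 2 + 6 = 10.
This cut is saturated, so no flow can exceed 10.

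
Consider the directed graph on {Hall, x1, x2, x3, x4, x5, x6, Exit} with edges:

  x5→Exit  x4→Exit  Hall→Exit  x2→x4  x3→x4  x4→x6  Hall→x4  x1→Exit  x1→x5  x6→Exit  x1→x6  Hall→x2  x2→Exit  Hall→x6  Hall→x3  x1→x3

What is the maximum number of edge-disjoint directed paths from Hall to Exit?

4

Assign every edge capacity 1; by Menger, the answer equals the max flow.
Path Hall→Exit (+1); total 1.
Path Hall→x2→Exit (+1); total 2.
Path Hall→x4→Exit (+1); total 3.
Path Hall→x6→Exit (+1); total 4.
No residual Hall→Exit path; max flow = 4.
Certifying cut of size 4: {Hall→Exit, Hall→x2, x4→Exit, x6→Exit}.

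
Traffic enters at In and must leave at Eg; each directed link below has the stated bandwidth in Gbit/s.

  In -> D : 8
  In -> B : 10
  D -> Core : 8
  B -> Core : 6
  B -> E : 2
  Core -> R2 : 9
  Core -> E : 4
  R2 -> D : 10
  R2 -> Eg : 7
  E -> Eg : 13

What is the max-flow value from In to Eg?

Augment In→B→E→Eg: bottleneck 2, flow now 2.
Augment In→D→Core→R2→Eg: bottleneck 7, flow now 9.
Augment In→D→Core→E→Eg: bottleneck 1, flow now 10.
Augment In→B→Core→E→Eg: bottleneck 3, flow now 13.
No augmenting path remains; maximum flow = 13.
In the residual graph, reachable from In: {In, D, B, Core, R2}.
Min-cut edges: B→E (2), Core→E (4), R2→Eg (7); capacity 2 + 4 + 7 = 13.
This cut is saturated, so no flow can exceed 13.

13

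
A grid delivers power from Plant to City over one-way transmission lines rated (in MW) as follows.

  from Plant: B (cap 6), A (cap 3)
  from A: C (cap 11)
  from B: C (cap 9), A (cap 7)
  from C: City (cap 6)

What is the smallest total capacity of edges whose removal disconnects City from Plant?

Augment Plant→A→C→City: bottleneck 3, flow now 3.
Augment Plant→B→C→City: bottleneck 3, flow now 6.
No augmenting path remains; maximum flow = 6.
By max-flow min-cut, the minimum cut capacity equals the max flow.
In the residual graph, reachable from Plant: {Plant, A, B, C}.
Min-cut edges: C→City (6); capacity 6 = 6.

6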